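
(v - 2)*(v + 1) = v^2 - v - 2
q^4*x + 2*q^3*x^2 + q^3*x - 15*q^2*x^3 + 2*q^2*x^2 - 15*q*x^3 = q*(q - 3*x)*(q + 5*x)*(q*x + x)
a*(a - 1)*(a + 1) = a^3 - a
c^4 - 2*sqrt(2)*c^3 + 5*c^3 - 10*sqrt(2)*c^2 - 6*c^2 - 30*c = c*(c + 5)*(c - 3*sqrt(2))*(c + sqrt(2))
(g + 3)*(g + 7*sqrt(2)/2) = g^2 + 3*g + 7*sqrt(2)*g/2 + 21*sqrt(2)/2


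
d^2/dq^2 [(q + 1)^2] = 2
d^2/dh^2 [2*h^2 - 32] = 4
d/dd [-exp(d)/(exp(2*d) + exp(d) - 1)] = (exp(2*d) + 1)*exp(d)/(exp(4*d) + 2*exp(3*d) - exp(2*d) - 2*exp(d) + 1)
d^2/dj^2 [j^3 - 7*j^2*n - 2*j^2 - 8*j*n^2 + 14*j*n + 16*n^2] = 6*j - 14*n - 4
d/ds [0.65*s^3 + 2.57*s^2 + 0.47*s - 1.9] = 1.95*s^2 + 5.14*s + 0.47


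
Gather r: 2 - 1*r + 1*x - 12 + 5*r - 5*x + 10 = 4*r - 4*x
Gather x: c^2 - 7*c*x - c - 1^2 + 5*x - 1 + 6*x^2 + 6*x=c^2 - c + 6*x^2 + x*(11 - 7*c) - 2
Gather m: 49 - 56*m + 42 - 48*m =91 - 104*m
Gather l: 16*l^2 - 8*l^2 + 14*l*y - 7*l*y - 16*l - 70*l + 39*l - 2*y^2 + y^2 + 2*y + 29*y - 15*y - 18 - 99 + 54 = 8*l^2 + l*(7*y - 47) - y^2 + 16*y - 63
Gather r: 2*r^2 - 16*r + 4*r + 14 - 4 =2*r^2 - 12*r + 10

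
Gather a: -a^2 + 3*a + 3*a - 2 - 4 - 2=-a^2 + 6*a - 8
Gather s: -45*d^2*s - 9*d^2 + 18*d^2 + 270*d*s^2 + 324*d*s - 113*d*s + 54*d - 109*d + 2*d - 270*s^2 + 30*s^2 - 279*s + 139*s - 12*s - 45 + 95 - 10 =9*d^2 - 53*d + s^2*(270*d - 240) + s*(-45*d^2 + 211*d - 152) + 40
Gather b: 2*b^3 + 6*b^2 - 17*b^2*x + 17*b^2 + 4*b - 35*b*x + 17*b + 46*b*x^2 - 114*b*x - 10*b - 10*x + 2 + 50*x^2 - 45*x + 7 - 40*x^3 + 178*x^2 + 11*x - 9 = 2*b^3 + b^2*(23 - 17*x) + b*(46*x^2 - 149*x + 11) - 40*x^3 + 228*x^2 - 44*x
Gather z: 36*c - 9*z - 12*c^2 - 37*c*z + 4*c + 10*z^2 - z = -12*c^2 + 40*c + 10*z^2 + z*(-37*c - 10)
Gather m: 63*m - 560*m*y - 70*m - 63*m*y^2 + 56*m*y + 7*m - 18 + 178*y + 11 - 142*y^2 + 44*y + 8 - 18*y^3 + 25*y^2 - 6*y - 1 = m*(-63*y^2 - 504*y) - 18*y^3 - 117*y^2 + 216*y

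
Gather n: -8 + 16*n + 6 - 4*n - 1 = 12*n - 3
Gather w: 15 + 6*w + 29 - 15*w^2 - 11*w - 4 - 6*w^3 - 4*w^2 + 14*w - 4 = -6*w^3 - 19*w^2 + 9*w + 36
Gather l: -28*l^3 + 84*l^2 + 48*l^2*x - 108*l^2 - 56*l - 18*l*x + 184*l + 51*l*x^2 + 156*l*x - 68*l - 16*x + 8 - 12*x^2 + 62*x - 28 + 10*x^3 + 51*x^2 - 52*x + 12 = -28*l^3 + l^2*(48*x - 24) + l*(51*x^2 + 138*x + 60) + 10*x^3 + 39*x^2 - 6*x - 8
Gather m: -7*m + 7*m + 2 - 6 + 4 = 0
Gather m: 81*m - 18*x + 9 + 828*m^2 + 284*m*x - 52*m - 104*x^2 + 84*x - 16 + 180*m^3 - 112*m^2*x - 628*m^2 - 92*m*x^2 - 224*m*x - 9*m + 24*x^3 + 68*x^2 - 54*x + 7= 180*m^3 + m^2*(200 - 112*x) + m*(-92*x^2 + 60*x + 20) + 24*x^3 - 36*x^2 + 12*x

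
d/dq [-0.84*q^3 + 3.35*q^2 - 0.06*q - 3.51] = -2.52*q^2 + 6.7*q - 0.06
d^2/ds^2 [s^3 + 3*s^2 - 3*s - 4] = 6*s + 6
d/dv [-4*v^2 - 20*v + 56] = -8*v - 20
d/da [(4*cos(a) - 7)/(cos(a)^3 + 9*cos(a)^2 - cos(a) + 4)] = (8*cos(a)^3 + 15*cos(a)^2 - 126*cos(a) - 9)*sin(a)/(sin(a)^2*cos(a) + 9*sin(a)^2 - 13)^2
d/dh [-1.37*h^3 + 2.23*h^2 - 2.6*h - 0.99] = -4.11*h^2 + 4.46*h - 2.6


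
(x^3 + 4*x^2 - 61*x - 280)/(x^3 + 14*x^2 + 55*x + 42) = (x^2 - 3*x - 40)/(x^2 + 7*x + 6)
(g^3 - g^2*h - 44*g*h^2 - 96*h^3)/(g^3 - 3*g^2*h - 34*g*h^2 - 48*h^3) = (g + 4*h)/(g + 2*h)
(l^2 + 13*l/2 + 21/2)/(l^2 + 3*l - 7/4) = 2*(l + 3)/(2*l - 1)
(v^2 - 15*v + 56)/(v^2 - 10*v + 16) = (v - 7)/(v - 2)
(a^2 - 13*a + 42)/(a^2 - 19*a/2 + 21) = 2*(a - 7)/(2*a - 7)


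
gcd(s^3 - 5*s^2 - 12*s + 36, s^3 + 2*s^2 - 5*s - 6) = s^2 + s - 6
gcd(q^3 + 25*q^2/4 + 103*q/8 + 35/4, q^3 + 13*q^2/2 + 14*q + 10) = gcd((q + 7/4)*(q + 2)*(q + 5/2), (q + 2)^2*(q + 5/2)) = q^2 + 9*q/2 + 5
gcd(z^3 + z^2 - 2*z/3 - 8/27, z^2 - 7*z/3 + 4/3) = 1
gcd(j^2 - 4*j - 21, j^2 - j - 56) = 1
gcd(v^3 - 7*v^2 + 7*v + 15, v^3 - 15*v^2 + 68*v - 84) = 1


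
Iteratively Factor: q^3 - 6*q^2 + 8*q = (q - 4)*(q^2 - 2*q) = (q - 4)*(q - 2)*(q)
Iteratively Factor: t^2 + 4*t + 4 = (t + 2)*(t + 2)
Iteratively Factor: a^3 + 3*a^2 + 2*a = (a + 1)*(a^2 + 2*a) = (a + 1)*(a + 2)*(a)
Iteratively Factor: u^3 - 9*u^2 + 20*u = (u - 4)*(u^2 - 5*u) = (u - 5)*(u - 4)*(u)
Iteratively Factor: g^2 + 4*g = (g + 4)*(g)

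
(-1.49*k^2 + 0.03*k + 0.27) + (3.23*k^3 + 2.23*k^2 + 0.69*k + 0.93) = 3.23*k^3 + 0.74*k^2 + 0.72*k + 1.2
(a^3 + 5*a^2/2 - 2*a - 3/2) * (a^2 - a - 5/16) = a^5 + 3*a^4/2 - 77*a^3/16 - 9*a^2/32 + 17*a/8 + 15/32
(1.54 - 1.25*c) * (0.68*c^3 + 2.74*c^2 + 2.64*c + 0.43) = -0.85*c^4 - 2.3778*c^3 + 0.9196*c^2 + 3.5281*c + 0.6622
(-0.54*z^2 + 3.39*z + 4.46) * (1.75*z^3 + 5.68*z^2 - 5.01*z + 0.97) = -0.945*z^5 + 2.8653*z^4 + 29.7656*z^3 + 7.8251*z^2 - 19.0563*z + 4.3262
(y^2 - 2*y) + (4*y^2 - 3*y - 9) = 5*y^2 - 5*y - 9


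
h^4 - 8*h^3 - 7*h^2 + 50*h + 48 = (h - 8)*(h - 3)*(h + 1)*(h + 2)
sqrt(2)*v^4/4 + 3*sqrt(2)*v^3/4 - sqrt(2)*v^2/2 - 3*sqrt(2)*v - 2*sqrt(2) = (v/2 + 1)*(v - 2)*(v + 1)*(sqrt(2)*v/2 + sqrt(2))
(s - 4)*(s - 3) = s^2 - 7*s + 12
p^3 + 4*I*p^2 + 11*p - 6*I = (p - I)^2*(p + 6*I)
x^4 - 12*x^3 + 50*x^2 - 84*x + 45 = (x - 5)*(x - 3)^2*(x - 1)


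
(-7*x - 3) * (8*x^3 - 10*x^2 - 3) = -56*x^4 + 46*x^3 + 30*x^2 + 21*x + 9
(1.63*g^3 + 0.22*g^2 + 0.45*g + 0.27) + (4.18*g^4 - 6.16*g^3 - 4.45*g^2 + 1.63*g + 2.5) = 4.18*g^4 - 4.53*g^3 - 4.23*g^2 + 2.08*g + 2.77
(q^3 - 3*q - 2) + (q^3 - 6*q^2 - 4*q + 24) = 2*q^3 - 6*q^2 - 7*q + 22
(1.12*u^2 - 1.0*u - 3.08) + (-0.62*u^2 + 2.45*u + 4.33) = 0.5*u^2 + 1.45*u + 1.25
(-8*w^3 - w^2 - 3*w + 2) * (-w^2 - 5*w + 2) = 8*w^5 + 41*w^4 - 8*w^3 + 11*w^2 - 16*w + 4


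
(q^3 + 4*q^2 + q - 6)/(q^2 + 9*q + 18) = (q^2 + q - 2)/(q + 6)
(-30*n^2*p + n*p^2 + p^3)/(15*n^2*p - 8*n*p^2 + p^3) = (6*n + p)/(-3*n + p)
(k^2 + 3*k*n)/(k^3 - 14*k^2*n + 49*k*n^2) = (k + 3*n)/(k^2 - 14*k*n + 49*n^2)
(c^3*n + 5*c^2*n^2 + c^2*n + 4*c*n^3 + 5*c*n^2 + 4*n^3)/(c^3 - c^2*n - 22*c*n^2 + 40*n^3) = n*(c^3 + 5*c^2*n + c^2 + 4*c*n^2 + 5*c*n + 4*n^2)/(c^3 - c^2*n - 22*c*n^2 + 40*n^3)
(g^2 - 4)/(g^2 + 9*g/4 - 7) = 4*(g^2 - 4)/(4*g^2 + 9*g - 28)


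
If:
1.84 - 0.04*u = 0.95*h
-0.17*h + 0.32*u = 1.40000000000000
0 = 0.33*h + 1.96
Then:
No Solution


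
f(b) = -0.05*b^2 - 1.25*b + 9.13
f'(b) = -0.1*b - 1.25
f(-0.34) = 9.55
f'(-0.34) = -1.22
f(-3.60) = 12.98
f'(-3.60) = -0.89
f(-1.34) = 10.72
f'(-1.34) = -1.12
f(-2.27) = 11.71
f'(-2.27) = -1.02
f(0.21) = 8.87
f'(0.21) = -1.27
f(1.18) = 7.59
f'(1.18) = -1.37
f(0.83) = 8.06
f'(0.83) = -1.33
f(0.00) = 9.13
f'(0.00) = -1.25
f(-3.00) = 12.43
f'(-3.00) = -0.95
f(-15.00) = 16.63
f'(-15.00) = 0.25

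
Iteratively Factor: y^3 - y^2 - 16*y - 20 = (y + 2)*(y^2 - 3*y - 10) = (y + 2)^2*(y - 5)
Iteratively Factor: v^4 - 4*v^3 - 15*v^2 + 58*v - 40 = (v - 2)*(v^3 - 2*v^2 - 19*v + 20) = (v - 2)*(v - 1)*(v^2 - v - 20) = (v - 5)*(v - 2)*(v - 1)*(v + 4)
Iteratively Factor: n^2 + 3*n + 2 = (n + 1)*(n + 2)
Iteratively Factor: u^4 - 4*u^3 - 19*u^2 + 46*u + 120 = (u - 5)*(u^3 + u^2 - 14*u - 24) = (u - 5)*(u - 4)*(u^2 + 5*u + 6) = (u - 5)*(u - 4)*(u + 3)*(u + 2)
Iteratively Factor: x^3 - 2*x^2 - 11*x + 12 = (x + 3)*(x^2 - 5*x + 4) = (x - 1)*(x + 3)*(x - 4)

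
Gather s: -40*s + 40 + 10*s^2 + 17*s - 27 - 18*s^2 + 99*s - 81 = -8*s^2 + 76*s - 68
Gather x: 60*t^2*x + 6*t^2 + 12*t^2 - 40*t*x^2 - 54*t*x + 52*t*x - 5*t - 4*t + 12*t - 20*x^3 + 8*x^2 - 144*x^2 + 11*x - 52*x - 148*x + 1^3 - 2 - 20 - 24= 18*t^2 + 3*t - 20*x^3 + x^2*(-40*t - 136) + x*(60*t^2 - 2*t - 189) - 45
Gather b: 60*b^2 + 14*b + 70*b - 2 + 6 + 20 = 60*b^2 + 84*b + 24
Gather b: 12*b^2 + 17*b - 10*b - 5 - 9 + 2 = 12*b^2 + 7*b - 12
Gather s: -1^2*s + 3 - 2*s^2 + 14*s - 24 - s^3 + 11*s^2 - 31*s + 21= -s^3 + 9*s^2 - 18*s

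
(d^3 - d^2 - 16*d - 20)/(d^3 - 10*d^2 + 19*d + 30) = (d^2 + 4*d + 4)/(d^2 - 5*d - 6)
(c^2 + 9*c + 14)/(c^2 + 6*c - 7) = (c + 2)/(c - 1)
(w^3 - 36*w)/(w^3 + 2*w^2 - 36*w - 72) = w/(w + 2)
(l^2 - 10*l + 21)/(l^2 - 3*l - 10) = (-l^2 + 10*l - 21)/(-l^2 + 3*l + 10)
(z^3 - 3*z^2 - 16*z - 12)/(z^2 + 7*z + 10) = (z^2 - 5*z - 6)/(z + 5)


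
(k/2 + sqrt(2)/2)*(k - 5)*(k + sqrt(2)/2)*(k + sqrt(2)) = k^4/2 - 5*k^3/2 + 5*sqrt(2)*k^3/4 - 25*sqrt(2)*k^2/4 + 2*k^2 - 10*k + sqrt(2)*k/2 - 5*sqrt(2)/2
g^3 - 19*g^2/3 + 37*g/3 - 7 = (g - 3)*(g - 7/3)*(g - 1)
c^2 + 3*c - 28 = (c - 4)*(c + 7)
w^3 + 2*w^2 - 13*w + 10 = (w - 2)*(w - 1)*(w + 5)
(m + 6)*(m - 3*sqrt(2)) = m^2 - 3*sqrt(2)*m + 6*m - 18*sqrt(2)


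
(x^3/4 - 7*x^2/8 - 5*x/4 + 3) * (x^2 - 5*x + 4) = x^5/4 - 17*x^4/8 + 33*x^3/8 + 23*x^2/4 - 20*x + 12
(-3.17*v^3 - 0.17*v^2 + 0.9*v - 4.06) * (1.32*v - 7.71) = -4.1844*v^4 + 24.2163*v^3 + 2.4987*v^2 - 12.2982*v + 31.3026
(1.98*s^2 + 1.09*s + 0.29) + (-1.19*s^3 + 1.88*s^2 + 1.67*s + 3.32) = -1.19*s^3 + 3.86*s^2 + 2.76*s + 3.61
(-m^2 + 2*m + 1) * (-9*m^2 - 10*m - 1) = 9*m^4 - 8*m^3 - 28*m^2 - 12*m - 1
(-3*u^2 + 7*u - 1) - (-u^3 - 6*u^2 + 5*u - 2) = u^3 + 3*u^2 + 2*u + 1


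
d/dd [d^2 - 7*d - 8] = 2*d - 7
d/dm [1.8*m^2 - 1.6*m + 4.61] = 3.6*m - 1.6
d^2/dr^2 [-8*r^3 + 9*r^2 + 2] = 18 - 48*r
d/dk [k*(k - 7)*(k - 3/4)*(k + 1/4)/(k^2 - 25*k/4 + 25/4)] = (128*k^5 - 1680*k^4 + 7600*k^3 - 10409*k^2 + 2650*k + 525)/(4*(16*k^4 - 200*k^3 + 825*k^2 - 1250*k + 625))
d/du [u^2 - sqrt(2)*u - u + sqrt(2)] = 2*u - sqrt(2) - 1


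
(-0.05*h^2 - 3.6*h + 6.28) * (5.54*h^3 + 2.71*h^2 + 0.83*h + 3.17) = -0.277*h^5 - 20.0795*h^4 + 24.9937*h^3 + 13.8723*h^2 - 6.1996*h + 19.9076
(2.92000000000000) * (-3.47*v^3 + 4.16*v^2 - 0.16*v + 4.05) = -10.1324*v^3 + 12.1472*v^2 - 0.4672*v + 11.826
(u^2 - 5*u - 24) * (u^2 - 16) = u^4 - 5*u^3 - 40*u^2 + 80*u + 384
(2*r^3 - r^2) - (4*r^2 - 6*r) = 2*r^3 - 5*r^2 + 6*r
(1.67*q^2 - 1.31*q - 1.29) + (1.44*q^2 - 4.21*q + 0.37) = 3.11*q^2 - 5.52*q - 0.92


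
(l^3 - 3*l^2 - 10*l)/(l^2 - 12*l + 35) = l*(l + 2)/(l - 7)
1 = 1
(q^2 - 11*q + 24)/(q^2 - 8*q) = (q - 3)/q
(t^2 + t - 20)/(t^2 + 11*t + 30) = (t - 4)/(t + 6)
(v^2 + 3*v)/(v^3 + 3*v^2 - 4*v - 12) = v/(v^2 - 4)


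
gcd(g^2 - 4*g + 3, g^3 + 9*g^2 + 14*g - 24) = g - 1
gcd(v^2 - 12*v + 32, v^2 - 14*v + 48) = v - 8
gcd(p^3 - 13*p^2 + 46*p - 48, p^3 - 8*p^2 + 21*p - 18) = p^2 - 5*p + 6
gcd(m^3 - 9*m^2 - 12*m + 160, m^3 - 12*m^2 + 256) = m^2 - 4*m - 32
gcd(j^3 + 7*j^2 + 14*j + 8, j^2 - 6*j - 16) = j + 2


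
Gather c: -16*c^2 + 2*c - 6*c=-16*c^2 - 4*c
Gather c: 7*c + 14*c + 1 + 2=21*c + 3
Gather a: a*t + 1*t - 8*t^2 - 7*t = a*t - 8*t^2 - 6*t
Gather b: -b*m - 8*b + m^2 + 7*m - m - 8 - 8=b*(-m - 8) + m^2 + 6*m - 16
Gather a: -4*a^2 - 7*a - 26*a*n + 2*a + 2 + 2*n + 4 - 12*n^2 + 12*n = -4*a^2 + a*(-26*n - 5) - 12*n^2 + 14*n + 6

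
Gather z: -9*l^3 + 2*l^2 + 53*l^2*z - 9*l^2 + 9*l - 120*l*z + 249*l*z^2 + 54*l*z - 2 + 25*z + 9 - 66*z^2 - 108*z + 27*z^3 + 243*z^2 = -9*l^3 - 7*l^2 + 9*l + 27*z^3 + z^2*(249*l + 177) + z*(53*l^2 - 66*l - 83) + 7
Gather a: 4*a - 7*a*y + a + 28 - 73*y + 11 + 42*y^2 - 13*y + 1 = a*(5 - 7*y) + 42*y^2 - 86*y + 40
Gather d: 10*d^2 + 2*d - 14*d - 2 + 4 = 10*d^2 - 12*d + 2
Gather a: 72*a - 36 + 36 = 72*a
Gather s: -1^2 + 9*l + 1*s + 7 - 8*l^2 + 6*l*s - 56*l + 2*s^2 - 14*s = -8*l^2 - 47*l + 2*s^2 + s*(6*l - 13) + 6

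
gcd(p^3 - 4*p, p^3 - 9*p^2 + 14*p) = p^2 - 2*p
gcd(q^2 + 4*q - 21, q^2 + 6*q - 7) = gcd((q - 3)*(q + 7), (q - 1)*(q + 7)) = q + 7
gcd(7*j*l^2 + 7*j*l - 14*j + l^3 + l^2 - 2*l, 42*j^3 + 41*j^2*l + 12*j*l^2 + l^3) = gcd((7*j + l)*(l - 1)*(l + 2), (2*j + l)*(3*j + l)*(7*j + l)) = 7*j + l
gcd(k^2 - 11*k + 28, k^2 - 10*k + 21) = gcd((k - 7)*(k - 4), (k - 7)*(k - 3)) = k - 7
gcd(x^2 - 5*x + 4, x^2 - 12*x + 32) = x - 4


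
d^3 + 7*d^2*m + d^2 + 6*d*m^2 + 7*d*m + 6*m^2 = (d + 1)*(d + m)*(d + 6*m)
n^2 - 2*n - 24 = (n - 6)*(n + 4)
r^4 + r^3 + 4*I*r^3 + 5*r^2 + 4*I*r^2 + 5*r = r*(r + 1)*(r - I)*(r + 5*I)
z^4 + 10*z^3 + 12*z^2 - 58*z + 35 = (z - 1)^2*(z + 5)*(z + 7)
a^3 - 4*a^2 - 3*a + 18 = (a - 3)^2*(a + 2)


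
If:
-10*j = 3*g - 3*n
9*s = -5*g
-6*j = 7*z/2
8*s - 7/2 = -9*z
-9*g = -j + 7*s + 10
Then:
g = -19881/10496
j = 1673/5248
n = -26183/31488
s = 11045/10496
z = -717/1312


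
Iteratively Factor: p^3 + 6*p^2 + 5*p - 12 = (p + 4)*(p^2 + 2*p - 3) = (p + 3)*(p + 4)*(p - 1)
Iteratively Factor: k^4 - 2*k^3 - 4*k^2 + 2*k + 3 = (k + 1)*(k^3 - 3*k^2 - k + 3) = (k - 1)*(k + 1)*(k^2 - 2*k - 3) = (k - 1)*(k + 1)^2*(k - 3)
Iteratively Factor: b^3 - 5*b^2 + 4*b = (b)*(b^2 - 5*b + 4) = b*(b - 4)*(b - 1)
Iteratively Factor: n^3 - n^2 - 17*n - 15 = (n - 5)*(n^2 + 4*n + 3) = (n - 5)*(n + 1)*(n + 3)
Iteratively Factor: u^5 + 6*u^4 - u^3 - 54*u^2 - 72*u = (u + 2)*(u^4 + 4*u^3 - 9*u^2 - 36*u) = (u + 2)*(u + 3)*(u^3 + u^2 - 12*u) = (u - 3)*(u + 2)*(u + 3)*(u^2 + 4*u) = u*(u - 3)*(u + 2)*(u + 3)*(u + 4)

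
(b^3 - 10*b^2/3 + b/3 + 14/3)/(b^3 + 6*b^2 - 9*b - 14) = (b - 7/3)/(b + 7)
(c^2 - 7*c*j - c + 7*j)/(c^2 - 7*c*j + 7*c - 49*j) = (c - 1)/(c + 7)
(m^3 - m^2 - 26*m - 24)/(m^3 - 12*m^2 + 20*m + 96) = (m^2 + 5*m + 4)/(m^2 - 6*m - 16)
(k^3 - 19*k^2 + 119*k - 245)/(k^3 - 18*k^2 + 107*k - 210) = (k - 7)/(k - 6)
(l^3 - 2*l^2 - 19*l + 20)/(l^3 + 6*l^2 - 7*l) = (l^2 - l - 20)/(l*(l + 7))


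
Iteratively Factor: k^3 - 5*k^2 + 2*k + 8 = (k - 4)*(k^2 - k - 2) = (k - 4)*(k - 2)*(k + 1)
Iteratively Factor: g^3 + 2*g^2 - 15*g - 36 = (g - 4)*(g^2 + 6*g + 9) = (g - 4)*(g + 3)*(g + 3)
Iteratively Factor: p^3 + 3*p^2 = (p)*(p^2 + 3*p) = p^2*(p + 3)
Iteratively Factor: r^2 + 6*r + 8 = (r + 4)*(r + 2)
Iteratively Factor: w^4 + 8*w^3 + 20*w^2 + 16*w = (w + 2)*(w^3 + 6*w^2 + 8*w) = (w + 2)^2*(w^2 + 4*w) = (w + 2)^2*(w + 4)*(w)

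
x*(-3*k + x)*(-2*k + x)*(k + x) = 6*k^3*x + k^2*x^2 - 4*k*x^3 + x^4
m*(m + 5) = m^2 + 5*m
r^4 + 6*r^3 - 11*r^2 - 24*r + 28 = (r - 2)*(r - 1)*(r + 2)*(r + 7)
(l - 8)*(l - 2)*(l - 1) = l^3 - 11*l^2 + 26*l - 16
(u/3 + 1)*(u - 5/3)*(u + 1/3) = u^3/3 + 5*u^2/9 - 41*u/27 - 5/9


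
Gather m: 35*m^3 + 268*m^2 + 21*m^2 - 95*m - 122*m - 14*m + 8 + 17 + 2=35*m^3 + 289*m^2 - 231*m + 27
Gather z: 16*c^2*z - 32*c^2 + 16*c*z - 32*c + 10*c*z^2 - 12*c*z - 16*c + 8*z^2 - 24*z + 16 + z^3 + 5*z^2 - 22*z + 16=-32*c^2 - 48*c + z^3 + z^2*(10*c + 13) + z*(16*c^2 + 4*c - 46) + 32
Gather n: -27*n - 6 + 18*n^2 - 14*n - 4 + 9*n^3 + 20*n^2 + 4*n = 9*n^3 + 38*n^2 - 37*n - 10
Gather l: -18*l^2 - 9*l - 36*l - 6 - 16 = -18*l^2 - 45*l - 22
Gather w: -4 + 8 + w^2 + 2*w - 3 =w^2 + 2*w + 1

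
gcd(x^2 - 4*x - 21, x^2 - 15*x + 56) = x - 7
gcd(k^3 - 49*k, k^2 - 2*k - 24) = 1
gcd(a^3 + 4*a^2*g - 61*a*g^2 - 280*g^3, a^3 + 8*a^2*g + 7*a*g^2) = a + 7*g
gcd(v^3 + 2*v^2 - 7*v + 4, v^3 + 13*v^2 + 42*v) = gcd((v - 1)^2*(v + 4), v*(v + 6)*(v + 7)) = 1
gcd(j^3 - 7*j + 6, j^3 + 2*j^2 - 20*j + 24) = j - 2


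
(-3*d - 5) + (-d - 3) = -4*d - 8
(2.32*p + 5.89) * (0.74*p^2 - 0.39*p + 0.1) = 1.7168*p^3 + 3.4538*p^2 - 2.0651*p + 0.589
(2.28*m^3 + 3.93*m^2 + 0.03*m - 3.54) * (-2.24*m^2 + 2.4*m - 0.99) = -5.1072*m^5 - 3.3312*m^4 + 7.1076*m^3 + 4.1109*m^2 - 8.5257*m + 3.5046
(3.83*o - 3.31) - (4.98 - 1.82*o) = 5.65*o - 8.29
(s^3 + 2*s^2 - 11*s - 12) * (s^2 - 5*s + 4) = s^5 - 3*s^4 - 17*s^3 + 51*s^2 + 16*s - 48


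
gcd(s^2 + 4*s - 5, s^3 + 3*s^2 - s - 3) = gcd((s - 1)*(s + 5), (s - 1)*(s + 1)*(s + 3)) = s - 1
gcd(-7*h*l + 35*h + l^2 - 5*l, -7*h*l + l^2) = 7*h - l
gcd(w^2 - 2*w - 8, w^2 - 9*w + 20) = w - 4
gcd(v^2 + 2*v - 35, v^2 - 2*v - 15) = v - 5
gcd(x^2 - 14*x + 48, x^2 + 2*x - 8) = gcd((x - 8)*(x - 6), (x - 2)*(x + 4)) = 1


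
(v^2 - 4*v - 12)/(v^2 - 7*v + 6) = (v + 2)/(v - 1)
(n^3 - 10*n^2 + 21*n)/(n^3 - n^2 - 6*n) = (n - 7)/(n + 2)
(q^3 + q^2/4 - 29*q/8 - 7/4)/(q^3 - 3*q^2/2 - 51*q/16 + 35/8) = 2*(2*q + 1)/(4*q - 5)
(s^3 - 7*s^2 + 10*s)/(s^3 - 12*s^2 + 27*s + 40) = s*(s - 2)/(s^2 - 7*s - 8)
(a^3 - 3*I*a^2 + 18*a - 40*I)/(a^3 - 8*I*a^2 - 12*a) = (a^2 - I*a + 20)/(a*(a - 6*I))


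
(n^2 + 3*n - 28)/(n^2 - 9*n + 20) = (n + 7)/(n - 5)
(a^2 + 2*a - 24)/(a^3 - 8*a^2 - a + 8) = (a^2 + 2*a - 24)/(a^3 - 8*a^2 - a + 8)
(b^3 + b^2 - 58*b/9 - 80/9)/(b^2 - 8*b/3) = b + 11/3 + 10/(3*b)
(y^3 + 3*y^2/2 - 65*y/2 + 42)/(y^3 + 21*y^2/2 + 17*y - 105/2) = (y - 4)/(y + 5)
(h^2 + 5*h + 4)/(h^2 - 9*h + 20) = (h^2 + 5*h + 4)/(h^2 - 9*h + 20)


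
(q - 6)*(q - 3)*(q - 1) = q^3 - 10*q^2 + 27*q - 18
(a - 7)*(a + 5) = a^2 - 2*a - 35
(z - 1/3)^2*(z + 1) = z^3 + z^2/3 - 5*z/9 + 1/9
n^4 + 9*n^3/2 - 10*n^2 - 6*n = n*(n - 2)*(n + 1/2)*(n + 6)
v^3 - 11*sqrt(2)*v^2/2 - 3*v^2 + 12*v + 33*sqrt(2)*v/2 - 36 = (v - 3)*(v - 4*sqrt(2))*(v - 3*sqrt(2)/2)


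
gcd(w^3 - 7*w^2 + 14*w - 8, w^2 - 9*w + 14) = w - 2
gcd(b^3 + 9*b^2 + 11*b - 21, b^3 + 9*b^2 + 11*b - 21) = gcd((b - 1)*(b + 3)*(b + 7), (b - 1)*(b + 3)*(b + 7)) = b^3 + 9*b^2 + 11*b - 21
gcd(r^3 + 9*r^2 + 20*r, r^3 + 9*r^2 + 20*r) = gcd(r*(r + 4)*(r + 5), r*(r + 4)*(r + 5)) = r^3 + 9*r^2 + 20*r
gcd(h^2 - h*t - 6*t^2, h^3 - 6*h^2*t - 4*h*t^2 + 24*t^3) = h + 2*t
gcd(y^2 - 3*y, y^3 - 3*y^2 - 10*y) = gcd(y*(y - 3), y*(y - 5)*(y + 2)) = y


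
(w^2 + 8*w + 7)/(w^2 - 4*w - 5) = (w + 7)/(w - 5)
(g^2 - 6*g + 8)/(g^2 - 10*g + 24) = (g - 2)/(g - 6)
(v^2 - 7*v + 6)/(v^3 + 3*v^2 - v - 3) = (v - 6)/(v^2 + 4*v + 3)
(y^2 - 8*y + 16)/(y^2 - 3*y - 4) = (y - 4)/(y + 1)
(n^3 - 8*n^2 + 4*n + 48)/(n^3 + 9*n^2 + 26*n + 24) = (n^2 - 10*n + 24)/(n^2 + 7*n + 12)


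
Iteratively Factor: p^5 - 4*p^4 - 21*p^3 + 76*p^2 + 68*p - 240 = (p - 3)*(p^4 - p^3 - 24*p^2 + 4*p + 80) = (p - 3)*(p + 4)*(p^3 - 5*p^2 - 4*p + 20) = (p - 3)*(p + 2)*(p + 4)*(p^2 - 7*p + 10) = (p - 3)*(p - 2)*(p + 2)*(p + 4)*(p - 5)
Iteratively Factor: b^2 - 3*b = (b - 3)*(b)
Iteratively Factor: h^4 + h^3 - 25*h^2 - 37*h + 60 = (h - 1)*(h^3 + 2*h^2 - 23*h - 60) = (h - 1)*(h + 3)*(h^2 - h - 20) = (h - 5)*(h - 1)*(h + 3)*(h + 4)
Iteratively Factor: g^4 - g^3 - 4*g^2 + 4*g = (g + 2)*(g^3 - 3*g^2 + 2*g) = (g - 2)*(g + 2)*(g^2 - g) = (g - 2)*(g - 1)*(g + 2)*(g)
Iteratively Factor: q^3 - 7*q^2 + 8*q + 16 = (q + 1)*(q^2 - 8*q + 16) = (q - 4)*(q + 1)*(q - 4)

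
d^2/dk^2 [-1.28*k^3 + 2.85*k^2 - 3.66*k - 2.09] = 5.7 - 7.68*k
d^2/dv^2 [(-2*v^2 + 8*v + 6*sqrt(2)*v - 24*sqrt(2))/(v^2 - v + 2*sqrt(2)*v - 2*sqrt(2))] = 4*(3*v^3 + 5*sqrt(2)*v^3 - 42*sqrt(2)*v^2 - 108*v + 60*sqrt(2)*v - 92*sqrt(2) + 60)/(v^6 - 3*v^5 + 6*sqrt(2)*v^5 - 18*sqrt(2)*v^4 + 27*v^4 - 73*v^3 + 34*sqrt(2)*v^3 - 54*sqrt(2)*v^2 + 72*v^2 - 24*v + 48*sqrt(2)*v - 16*sqrt(2))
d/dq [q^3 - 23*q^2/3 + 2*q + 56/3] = 3*q^2 - 46*q/3 + 2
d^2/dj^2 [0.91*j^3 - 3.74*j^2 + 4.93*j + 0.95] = 5.46*j - 7.48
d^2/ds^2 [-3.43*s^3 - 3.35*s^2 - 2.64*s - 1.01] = -20.58*s - 6.7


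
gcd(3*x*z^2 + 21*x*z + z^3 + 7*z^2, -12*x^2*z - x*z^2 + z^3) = 3*x*z + z^2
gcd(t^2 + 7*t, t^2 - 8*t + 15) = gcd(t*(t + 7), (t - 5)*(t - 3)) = 1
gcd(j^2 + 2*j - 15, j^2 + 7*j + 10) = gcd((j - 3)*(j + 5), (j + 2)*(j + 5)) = j + 5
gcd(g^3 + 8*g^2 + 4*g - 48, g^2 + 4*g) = g + 4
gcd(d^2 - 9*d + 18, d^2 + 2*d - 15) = d - 3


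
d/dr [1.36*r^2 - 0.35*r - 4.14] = 2.72*r - 0.35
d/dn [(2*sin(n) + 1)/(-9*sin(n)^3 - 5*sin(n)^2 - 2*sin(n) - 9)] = (36*sin(n)^3 + 37*sin(n)^2 + 10*sin(n) - 16)*cos(n)/(9*sin(n)^3 + 5*sin(n)^2 + 2*sin(n) + 9)^2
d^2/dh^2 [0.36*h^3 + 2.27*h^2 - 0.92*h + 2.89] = 2.16*h + 4.54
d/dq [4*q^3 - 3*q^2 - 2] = 6*q*(2*q - 1)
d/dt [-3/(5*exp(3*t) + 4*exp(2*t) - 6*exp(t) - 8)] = (45*exp(2*t) + 24*exp(t) - 18)*exp(t)/(5*exp(3*t) + 4*exp(2*t) - 6*exp(t) - 8)^2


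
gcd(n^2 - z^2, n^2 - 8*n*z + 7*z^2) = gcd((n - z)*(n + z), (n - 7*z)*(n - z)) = -n + z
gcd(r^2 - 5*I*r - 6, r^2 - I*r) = 1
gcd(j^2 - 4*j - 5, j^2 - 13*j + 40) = j - 5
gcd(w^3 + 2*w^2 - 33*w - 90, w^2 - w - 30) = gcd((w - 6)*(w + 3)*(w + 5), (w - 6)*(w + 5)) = w^2 - w - 30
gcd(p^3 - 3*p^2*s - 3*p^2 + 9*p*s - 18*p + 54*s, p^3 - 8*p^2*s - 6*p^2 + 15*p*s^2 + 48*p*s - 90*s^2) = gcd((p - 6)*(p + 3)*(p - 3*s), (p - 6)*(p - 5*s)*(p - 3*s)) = p^2 - 3*p*s - 6*p + 18*s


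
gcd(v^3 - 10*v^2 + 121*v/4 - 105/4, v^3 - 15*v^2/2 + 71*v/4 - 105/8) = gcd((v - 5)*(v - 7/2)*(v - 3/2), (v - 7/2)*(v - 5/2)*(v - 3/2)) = v^2 - 5*v + 21/4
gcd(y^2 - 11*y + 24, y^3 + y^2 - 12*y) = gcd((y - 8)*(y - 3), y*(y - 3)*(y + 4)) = y - 3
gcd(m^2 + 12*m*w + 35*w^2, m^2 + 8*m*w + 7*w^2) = m + 7*w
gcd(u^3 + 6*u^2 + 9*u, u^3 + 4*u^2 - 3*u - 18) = u^2 + 6*u + 9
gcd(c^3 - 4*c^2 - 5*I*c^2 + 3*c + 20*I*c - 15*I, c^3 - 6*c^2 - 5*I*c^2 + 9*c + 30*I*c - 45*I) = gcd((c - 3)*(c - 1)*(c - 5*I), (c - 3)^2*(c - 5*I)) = c^2 + c*(-3 - 5*I) + 15*I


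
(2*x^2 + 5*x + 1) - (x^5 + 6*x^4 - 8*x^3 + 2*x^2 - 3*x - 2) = -x^5 - 6*x^4 + 8*x^3 + 8*x + 3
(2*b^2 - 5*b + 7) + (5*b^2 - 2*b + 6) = 7*b^2 - 7*b + 13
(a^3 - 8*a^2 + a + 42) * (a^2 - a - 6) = a^5 - 9*a^4 + 3*a^3 + 89*a^2 - 48*a - 252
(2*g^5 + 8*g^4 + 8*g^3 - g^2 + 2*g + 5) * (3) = 6*g^5 + 24*g^4 + 24*g^3 - 3*g^2 + 6*g + 15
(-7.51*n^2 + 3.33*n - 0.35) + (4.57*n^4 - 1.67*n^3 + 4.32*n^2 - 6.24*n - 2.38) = 4.57*n^4 - 1.67*n^3 - 3.19*n^2 - 2.91*n - 2.73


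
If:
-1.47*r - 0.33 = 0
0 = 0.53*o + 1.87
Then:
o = -3.53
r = -0.22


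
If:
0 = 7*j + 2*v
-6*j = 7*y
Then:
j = -7*y/6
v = 49*y/12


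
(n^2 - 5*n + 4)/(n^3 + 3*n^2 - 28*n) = (n - 1)/(n*(n + 7))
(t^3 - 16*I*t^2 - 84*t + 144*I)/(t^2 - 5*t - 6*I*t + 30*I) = (t^2 - 10*I*t - 24)/(t - 5)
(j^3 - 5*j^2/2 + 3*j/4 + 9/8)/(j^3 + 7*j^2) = (8*j^3 - 20*j^2 + 6*j + 9)/(8*j^2*(j + 7))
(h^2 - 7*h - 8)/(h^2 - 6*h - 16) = (h + 1)/(h + 2)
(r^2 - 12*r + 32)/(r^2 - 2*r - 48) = (r - 4)/(r + 6)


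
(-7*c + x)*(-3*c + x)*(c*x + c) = 21*c^3*x + 21*c^3 - 10*c^2*x^2 - 10*c^2*x + c*x^3 + c*x^2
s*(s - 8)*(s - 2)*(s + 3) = s^4 - 7*s^3 - 14*s^2 + 48*s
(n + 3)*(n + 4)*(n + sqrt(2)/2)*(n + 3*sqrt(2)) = n^4 + 7*sqrt(2)*n^3/2 + 7*n^3 + 15*n^2 + 49*sqrt(2)*n^2/2 + 21*n + 42*sqrt(2)*n + 36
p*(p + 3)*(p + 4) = p^3 + 7*p^2 + 12*p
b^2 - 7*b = b*(b - 7)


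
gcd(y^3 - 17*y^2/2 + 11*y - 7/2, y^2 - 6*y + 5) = y - 1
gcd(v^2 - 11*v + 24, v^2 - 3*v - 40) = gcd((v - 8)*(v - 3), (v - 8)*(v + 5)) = v - 8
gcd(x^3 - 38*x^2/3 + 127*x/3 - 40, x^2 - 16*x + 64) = x - 8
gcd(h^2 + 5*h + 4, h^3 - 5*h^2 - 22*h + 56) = h + 4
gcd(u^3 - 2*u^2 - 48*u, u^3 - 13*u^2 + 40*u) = u^2 - 8*u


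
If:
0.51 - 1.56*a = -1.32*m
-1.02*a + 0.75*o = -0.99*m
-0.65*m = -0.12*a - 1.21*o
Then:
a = 0.98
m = 0.77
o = 0.31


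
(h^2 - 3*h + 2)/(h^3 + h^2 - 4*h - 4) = (h - 1)/(h^2 + 3*h + 2)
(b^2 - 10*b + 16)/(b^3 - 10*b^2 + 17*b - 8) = (b - 2)/(b^2 - 2*b + 1)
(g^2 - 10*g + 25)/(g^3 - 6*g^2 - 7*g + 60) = (g - 5)/(g^2 - g - 12)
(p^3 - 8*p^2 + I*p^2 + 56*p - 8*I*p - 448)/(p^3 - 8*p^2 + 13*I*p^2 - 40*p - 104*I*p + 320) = (p - 7*I)/(p + 5*I)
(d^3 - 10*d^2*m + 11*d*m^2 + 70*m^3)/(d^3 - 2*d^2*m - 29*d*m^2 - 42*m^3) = (d - 5*m)/(d + 3*m)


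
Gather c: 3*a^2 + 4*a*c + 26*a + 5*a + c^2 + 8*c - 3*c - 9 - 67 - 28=3*a^2 + 31*a + c^2 + c*(4*a + 5) - 104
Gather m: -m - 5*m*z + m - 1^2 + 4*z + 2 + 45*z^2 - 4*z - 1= -5*m*z + 45*z^2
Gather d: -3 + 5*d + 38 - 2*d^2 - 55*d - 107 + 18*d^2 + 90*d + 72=16*d^2 + 40*d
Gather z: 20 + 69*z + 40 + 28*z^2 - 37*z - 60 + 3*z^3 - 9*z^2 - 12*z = 3*z^3 + 19*z^2 + 20*z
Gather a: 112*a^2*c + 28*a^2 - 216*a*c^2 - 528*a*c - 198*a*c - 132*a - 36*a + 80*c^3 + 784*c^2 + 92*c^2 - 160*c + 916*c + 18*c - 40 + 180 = a^2*(112*c + 28) + a*(-216*c^2 - 726*c - 168) + 80*c^3 + 876*c^2 + 774*c + 140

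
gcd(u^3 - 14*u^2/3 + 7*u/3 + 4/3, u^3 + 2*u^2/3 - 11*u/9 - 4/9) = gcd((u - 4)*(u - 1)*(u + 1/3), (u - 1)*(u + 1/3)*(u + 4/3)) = u^2 - 2*u/3 - 1/3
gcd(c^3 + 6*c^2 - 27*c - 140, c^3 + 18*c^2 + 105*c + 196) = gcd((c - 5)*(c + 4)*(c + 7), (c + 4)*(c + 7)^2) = c^2 + 11*c + 28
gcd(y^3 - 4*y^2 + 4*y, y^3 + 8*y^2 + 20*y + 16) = 1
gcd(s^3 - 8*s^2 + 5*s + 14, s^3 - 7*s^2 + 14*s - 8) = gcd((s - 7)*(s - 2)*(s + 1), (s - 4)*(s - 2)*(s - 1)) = s - 2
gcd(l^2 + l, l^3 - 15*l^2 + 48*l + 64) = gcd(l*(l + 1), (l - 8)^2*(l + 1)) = l + 1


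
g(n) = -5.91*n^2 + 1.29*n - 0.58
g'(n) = 1.29 - 11.82*n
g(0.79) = -3.25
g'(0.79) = -8.05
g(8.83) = -449.99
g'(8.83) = -103.08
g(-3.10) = -61.37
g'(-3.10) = 37.93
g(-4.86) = -146.44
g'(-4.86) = 58.74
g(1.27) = -8.47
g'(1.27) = -13.72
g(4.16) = -97.49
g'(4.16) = -47.88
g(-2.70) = -47.15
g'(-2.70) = 33.20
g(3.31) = -61.06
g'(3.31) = -37.83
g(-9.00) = -490.90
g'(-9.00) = 107.67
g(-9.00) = -490.90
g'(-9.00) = 107.67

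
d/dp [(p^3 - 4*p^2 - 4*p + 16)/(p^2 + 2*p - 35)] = (p^4 + 4*p^3 - 109*p^2 + 248*p + 108)/(p^4 + 4*p^3 - 66*p^2 - 140*p + 1225)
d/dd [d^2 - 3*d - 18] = 2*d - 3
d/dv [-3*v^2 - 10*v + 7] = -6*v - 10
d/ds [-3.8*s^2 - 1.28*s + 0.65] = -7.6*s - 1.28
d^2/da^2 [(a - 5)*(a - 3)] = 2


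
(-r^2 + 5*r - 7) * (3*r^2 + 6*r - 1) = -3*r^4 + 9*r^3 + 10*r^2 - 47*r + 7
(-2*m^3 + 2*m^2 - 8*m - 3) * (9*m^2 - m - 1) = -18*m^5 + 20*m^4 - 72*m^3 - 21*m^2 + 11*m + 3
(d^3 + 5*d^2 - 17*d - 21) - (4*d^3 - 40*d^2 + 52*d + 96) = -3*d^3 + 45*d^2 - 69*d - 117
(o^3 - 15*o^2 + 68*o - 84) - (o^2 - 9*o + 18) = o^3 - 16*o^2 + 77*o - 102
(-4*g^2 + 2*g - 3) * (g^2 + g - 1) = -4*g^4 - 2*g^3 + 3*g^2 - 5*g + 3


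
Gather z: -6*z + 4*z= -2*z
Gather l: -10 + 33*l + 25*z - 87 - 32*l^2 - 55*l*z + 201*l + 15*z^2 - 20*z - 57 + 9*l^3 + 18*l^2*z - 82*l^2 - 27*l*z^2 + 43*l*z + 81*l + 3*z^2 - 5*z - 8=9*l^3 + l^2*(18*z - 114) + l*(-27*z^2 - 12*z + 315) + 18*z^2 - 162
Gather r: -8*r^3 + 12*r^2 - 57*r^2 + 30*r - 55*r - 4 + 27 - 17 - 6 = -8*r^3 - 45*r^2 - 25*r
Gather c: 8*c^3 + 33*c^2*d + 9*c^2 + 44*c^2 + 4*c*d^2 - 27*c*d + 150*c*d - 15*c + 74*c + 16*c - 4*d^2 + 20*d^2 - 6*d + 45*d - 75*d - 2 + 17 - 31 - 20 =8*c^3 + c^2*(33*d + 53) + c*(4*d^2 + 123*d + 75) + 16*d^2 - 36*d - 36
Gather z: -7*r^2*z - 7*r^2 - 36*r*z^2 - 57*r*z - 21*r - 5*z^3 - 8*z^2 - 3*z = -7*r^2 - 21*r - 5*z^3 + z^2*(-36*r - 8) + z*(-7*r^2 - 57*r - 3)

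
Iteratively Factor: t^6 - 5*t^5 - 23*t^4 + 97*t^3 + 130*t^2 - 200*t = (t - 1)*(t^5 - 4*t^4 - 27*t^3 + 70*t^2 + 200*t) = (t - 1)*(t + 2)*(t^4 - 6*t^3 - 15*t^2 + 100*t) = (t - 1)*(t + 2)*(t + 4)*(t^3 - 10*t^2 + 25*t) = (t - 5)*(t - 1)*(t + 2)*(t + 4)*(t^2 - 5*t) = (t - 5)^2*(t - 1)*(t + 2)*(t + 4)*(t)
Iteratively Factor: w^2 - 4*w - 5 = (w - 5)*(w + 1)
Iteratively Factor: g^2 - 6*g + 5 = (g - 5)*(g - 1)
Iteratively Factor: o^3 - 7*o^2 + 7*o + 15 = (o - 3)*(o^2 - 4*o - 5) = (o - 5)*(o - 3)*(o + 1)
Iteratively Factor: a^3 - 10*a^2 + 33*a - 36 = (a - 4)*(a^2 - 6*a + 9) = (a - 4)*(a - 3)*(a - 3)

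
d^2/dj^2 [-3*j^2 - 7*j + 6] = -6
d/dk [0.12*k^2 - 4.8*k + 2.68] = 0.24*k - 4.8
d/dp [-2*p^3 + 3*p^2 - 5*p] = -6*p^2 + 6*p - 5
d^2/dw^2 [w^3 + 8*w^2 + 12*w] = 6*w + 16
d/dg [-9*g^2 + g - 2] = 1 - 18*g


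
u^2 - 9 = (u - 3)*(u + 3)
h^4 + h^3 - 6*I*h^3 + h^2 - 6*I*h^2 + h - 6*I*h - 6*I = (h - 6*I)*(h - I)*(-I*h + 1)*(I*h + I)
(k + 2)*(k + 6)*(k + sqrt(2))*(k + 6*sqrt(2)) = k^4 + 8*k^3 + 7*sqrt(2)*k^3 + 24*k^2 + 56*sqrt(2)*k^2 + 96*k + 84*sqrt(2)*k + 144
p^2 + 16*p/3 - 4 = (p - 2/3)*(p + 6)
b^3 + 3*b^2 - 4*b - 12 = (b - 2)*(b + 2)*(b + 3)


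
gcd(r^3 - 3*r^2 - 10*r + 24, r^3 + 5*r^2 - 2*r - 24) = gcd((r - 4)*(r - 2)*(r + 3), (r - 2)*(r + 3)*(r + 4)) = r^2 + r - 6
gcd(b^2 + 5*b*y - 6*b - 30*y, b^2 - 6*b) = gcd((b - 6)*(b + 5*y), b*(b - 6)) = b - 6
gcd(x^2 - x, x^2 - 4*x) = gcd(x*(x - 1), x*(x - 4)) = x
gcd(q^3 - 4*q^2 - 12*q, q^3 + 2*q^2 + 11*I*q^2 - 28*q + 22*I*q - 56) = q + 2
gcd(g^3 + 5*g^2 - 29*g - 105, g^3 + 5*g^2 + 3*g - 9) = g + 3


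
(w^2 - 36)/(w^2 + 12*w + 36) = (w - 6)/(w + 6)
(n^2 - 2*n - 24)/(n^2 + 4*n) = (n - 6)/n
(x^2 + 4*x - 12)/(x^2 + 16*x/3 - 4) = 3*(x - 2)/(3*x - 2)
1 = 1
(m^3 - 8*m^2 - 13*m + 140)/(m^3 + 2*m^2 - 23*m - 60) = (m - 7)/(m + 3)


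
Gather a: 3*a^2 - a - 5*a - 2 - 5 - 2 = 3*a^2 - 6*a - 9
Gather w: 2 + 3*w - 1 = 3*w + 1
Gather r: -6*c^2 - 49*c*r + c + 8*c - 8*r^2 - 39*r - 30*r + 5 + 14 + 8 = -6*c^2 + 9*c - 8*r^2 + r*(-49*c - 69) + 27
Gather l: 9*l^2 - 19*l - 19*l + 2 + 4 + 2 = 9*l^2 - 38*l + 8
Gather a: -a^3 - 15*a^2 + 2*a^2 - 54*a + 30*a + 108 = -a^3 - 13*a^2 - 24*a + 108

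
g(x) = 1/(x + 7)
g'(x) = -1/(x + 7)^2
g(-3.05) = 0.25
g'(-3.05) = -0.06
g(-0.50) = 0.15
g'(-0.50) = -0.02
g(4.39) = 0.09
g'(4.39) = -0.01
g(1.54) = 0.12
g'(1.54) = -0.01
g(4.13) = 0.09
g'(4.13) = -0.01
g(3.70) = 0.09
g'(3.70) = -0.01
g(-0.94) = 0.17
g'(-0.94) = -0.03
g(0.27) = 0.14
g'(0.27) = -0.02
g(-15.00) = -0.12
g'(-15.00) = -0.02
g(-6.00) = 1.00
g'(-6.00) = -1.00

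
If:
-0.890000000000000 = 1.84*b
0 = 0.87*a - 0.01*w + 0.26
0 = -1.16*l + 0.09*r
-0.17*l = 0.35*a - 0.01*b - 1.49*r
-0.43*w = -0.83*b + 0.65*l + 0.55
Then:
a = -0.32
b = -0.48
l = -0.01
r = -0.07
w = -2.20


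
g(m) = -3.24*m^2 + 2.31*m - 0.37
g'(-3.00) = 21.75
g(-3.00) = -36.46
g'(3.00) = -17.13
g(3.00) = -22.60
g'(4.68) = -28.02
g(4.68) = -60.52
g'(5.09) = -30.67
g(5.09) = -72.55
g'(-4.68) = 32.64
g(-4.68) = -82.14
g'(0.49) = -0.87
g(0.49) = -0.02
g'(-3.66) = 26.03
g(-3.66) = -52.23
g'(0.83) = -3.07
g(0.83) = -0.68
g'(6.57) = -40.26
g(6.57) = -125.05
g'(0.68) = -2.10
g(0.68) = -0.30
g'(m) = 2.31 - 6.48*m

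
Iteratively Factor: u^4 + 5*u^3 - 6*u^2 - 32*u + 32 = (u + 4)*(u^3 + u^2 - 10*u + 8) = (u - 2)*(u + 4)*(u^2 + 3*u - 4) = (u - 2)*(u - 1)*(u + 4)*(u + 4)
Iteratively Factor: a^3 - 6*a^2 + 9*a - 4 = (a - 1)*(a^2 - 5*a + 4) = (a - 1)^2*(a - 4)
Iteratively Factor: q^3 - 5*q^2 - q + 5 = (q - 1)*(q^2 - 4*q - 5) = (q - 1)*(q + 1)*(q - 5)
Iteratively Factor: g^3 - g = (g + 1)*(g^2 - g) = (g - 1)*(g + 1)*(g)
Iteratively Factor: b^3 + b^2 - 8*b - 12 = (b - 3)*(b^2 + 4*b + 4) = (b - 3)*(b + 2)*(b + 2)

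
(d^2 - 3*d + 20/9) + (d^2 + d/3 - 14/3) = 2*d^2 - 8*d/3 - 22/9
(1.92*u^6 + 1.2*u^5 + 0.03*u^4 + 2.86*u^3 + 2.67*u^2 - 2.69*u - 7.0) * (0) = 0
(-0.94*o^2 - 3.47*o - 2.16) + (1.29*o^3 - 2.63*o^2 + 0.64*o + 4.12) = 1.29*o^3 - 3.57*o^2 - 2.83*o + 1.96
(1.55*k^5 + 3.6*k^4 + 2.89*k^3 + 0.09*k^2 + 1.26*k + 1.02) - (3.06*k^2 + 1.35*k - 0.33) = 1.55*k^5 + 3.6*k^4 + 2.89*k^3 - 2.97*k^2 - 0.0900000000000001*k + 1.35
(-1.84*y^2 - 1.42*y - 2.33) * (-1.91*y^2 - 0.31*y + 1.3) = 3.5144*y^4 + 3.2826*y^3 + 2.4985*y^2 - 1.1237*y - 3.029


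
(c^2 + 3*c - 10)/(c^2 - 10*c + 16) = (c + 5)/(c - 8)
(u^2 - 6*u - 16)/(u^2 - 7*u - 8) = (u + 2)/(u + 1)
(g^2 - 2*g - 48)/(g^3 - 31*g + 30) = (g - 8)/(g^2 - 6*g + 5)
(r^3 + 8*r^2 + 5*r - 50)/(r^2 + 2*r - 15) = (r^2 + 3*r - 10)/(r - 3)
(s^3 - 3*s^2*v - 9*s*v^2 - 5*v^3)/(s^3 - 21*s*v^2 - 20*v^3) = (s + v)/(s + 4*v)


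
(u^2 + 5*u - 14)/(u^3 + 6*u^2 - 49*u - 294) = (u - 2)/(u^2 - u - 42)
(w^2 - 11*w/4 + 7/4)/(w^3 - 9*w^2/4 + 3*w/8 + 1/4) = 2*(4*w^2 - 11*w + 7)/(8*w^3 - 18*w^2 + 3*w + 2)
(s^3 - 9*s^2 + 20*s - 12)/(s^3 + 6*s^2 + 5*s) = (s^3 - 9*s^2 + 20*s - 12)/(s*(s^2 + 6*s + 5))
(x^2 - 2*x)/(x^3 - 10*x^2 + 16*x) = 1/(x - 8)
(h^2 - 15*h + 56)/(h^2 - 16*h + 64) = (h - 7)/(h - 8)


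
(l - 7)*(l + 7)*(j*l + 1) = j*l^3 - 49*j*l + l^2 - 49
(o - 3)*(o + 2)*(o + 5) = o^3 + 4*o^2 - 11*o - 30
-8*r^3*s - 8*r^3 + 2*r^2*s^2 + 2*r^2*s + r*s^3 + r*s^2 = (-2*r + s)*(4*r + s)*(r*s + r)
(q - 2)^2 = q^2 - 4*q + 4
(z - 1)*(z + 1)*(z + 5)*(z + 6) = z^4 + 11*z^3 + 29*z^2 - 11*z - 30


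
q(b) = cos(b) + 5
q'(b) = -sin(b)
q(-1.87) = 4.71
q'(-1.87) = 0.96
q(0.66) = 5.79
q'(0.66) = -0.61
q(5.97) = 5.95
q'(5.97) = 0.31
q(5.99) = 5.96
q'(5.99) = 0.29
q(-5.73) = 5.85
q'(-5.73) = -0.53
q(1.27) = 5.30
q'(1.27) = -0.96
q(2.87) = 4.04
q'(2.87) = -0.27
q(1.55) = 5.02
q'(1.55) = -1.00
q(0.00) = 6.00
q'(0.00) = 0.00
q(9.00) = 4.09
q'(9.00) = -0.41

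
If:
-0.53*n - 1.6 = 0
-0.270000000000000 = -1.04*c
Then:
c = 0.26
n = -3.02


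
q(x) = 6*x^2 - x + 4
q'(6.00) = 71.00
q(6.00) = 214.00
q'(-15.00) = -181.00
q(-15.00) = 1369.00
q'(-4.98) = -60.76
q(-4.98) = 157.78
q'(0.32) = 2.84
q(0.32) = 4.29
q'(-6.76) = -82.12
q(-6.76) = 284.95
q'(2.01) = 23.12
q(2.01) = 26.23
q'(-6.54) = -79.48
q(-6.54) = 267.17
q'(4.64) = 54.68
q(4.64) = 128.54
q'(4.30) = 50.60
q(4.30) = 110.64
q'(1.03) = 11.36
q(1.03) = 9.34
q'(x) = 12*x - 1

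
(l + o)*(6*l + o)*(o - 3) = 6*l^2*o - 18*l^2 + 7*l*o^2 - 21*l*o + o^3 - 3*o^2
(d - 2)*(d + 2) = d^2 - 4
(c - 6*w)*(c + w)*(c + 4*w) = c^3 - c^2*w - 26*c*w^2 - 24*w^3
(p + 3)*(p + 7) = p^2 + 10*p + 21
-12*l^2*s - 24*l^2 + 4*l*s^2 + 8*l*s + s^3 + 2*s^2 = (-2*l + s)*(6*l + s)*(s + 2)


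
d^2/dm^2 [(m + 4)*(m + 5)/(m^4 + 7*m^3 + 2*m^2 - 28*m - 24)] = 2*(3*m^8 + 75*m^7 + 751*m^6 + 3645*m^5 + 8250*m^4 + 6312*m^3 + 576*m^2 + 8016*m + 11168)/(m^12 + 21*m^11 + 153*m^10 + 343*m^9 - 942*m^8 - 5376*m^7 - 3808*m^6 + 18144*m^5 + 34368*m^4 - 1792*m^3 - 52992*m^2 - 48384*m - 13824)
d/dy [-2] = 0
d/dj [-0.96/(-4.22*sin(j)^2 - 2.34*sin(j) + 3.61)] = -(8.1024*sin(j) + 2.2464)*cos(j)/(4.22*sin(j)^2 + 2.34*sin(j) - 3.61)^2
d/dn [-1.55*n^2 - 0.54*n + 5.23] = -3.1*n - 0.54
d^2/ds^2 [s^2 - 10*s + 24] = 2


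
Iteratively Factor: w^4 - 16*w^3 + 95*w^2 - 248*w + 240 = (w - 5)*(w^3 - 11*w^2 + 40*w - 48) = (w - 5)*(w - 4)*(w^2 - 7*w + 12) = (w - 5)*(w - 4)*(w - 3)*(w - 4)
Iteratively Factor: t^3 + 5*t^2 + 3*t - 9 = (t - 1)*(t^2 + 6*t + 9) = (t - 1)*(t + 3)*(t + 3)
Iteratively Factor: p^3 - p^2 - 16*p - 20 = (p - 5)*(p^2 + 4*p + 4) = (p - 5)*(p + 2)*(p + 2)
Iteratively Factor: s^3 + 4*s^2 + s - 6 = (s + 3)*(s^2 + s - 2) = (s - 1)*(s + 3)*(s + 2)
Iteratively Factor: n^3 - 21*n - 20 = (n + 4)*(n^2 - 4*n - 5) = (n + 1)*(n + 4)*(n - 5)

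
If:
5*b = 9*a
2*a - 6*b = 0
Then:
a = 0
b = 0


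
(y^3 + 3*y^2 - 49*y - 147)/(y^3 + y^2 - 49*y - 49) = (y + 3)/(y + 1)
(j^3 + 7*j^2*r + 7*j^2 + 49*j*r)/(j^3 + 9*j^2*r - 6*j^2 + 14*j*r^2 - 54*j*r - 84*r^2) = j*(j + 7)/(j^2 + 2*j*r - 6*j - 12*r)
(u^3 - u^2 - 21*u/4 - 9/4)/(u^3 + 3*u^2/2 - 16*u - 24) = (2*u^2 - 5*u - 3)/(2*(u^2 - 16))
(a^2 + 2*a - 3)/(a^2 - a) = (a + 3)/a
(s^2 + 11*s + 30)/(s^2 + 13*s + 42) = (s + 5)/(s + 7)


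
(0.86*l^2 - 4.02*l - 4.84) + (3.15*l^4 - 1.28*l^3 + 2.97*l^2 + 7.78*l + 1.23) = 3.15*l^4 - 1.28*l^3 + 3.83*l^2 + 3.76*l - 3.61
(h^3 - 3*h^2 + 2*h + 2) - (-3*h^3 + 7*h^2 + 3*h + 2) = 4*h^3 - 10*h^2 - h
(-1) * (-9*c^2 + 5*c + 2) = 9*c^2 - 5*c - 2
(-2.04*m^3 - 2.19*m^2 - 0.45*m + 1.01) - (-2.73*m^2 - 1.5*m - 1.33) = -2.04*m^3 + 0.54*m^2 + 1.05*m + 2.34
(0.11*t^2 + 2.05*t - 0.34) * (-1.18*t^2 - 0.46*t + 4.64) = -0.1298*t^4 - 2.4696*t^3 - 0.0314*t^2 + 9.6684*t - 1.5776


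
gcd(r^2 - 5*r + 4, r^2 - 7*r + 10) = 1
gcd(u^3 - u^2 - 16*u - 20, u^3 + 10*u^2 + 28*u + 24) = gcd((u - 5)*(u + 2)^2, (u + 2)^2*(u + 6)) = u^2 + 4*u + 4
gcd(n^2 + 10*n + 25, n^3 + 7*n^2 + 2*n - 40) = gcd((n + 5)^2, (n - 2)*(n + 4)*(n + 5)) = n + 5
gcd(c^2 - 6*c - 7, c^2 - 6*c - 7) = c^2 - 6*c - 7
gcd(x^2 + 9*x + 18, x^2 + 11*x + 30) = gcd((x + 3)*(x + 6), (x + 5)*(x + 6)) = x + 6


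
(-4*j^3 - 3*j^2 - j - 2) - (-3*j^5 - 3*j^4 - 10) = 3*j^5 + 3*j^4 - 4*j^3 - 3*j^2 - j + 8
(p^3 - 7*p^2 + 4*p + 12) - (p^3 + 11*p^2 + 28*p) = -18*p^2 - 24*p + 12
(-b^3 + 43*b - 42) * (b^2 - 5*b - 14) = -b^5 + 5*b^4 + 57*b^3 - 257*b^2 - 392*b + 588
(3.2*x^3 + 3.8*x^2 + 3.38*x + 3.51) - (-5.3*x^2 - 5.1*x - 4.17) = 3.2*x^3 + 9.1*x^2 + 8.48*x + 7.68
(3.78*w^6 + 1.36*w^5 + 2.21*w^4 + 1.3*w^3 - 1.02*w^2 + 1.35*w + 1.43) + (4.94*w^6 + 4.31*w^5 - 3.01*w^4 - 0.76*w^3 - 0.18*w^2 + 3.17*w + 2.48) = 8.72*w^6 + 5.67*w^5 - 0.8*w^4 + 0.54*w^3 - 1.2*w^2 + 4.52*w + 3.91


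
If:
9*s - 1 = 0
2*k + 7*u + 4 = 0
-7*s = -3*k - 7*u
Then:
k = 43/9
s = 1/9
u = -122/63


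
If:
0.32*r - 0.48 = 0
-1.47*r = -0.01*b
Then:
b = 220.50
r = 1.50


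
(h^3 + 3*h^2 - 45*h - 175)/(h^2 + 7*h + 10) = (h^2 - 2*h - 35)/(h + 2)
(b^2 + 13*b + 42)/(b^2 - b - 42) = (b + 7)/(b - 7)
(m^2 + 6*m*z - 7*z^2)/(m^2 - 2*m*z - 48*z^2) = (-m^2 - 6*m*z + 7*z^2)/(-m^2 + 2*m*z + 48*z^2)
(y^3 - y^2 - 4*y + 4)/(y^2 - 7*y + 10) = (y^2 + y - 2)/(y - 5)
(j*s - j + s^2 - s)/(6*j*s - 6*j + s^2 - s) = (j + s)/(6*j + s)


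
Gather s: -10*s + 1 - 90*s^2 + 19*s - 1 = -90*s^2 + 9*s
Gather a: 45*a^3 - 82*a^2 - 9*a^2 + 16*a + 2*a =45*a^3 - 91*a^2 + 18*a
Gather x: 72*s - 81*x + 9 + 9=72*s - 81*x + 18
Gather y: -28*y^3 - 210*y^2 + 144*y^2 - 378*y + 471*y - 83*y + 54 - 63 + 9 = -28*y^3 - 66*y^2 + 10*y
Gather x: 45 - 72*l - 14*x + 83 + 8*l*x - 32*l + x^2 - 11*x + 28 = -104*l + x^2 + x*(8*l - 25) + 156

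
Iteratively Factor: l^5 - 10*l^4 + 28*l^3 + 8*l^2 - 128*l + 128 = (l - 4)*(l^4 - 6*l^3 + 4*l^2 + 24*l - 32) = (l - 4)*(l - 2)*(l^3 - 4*l^2 - 4*l + 16) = (l - 4)^2*(l - 2)*(l^2 - 4) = (l - 4)^2*(l - 2)*(l + 2)*(l - 2)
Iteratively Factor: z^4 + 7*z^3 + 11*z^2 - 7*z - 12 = (z + 4)*(z^3 + 3*z^2 - z - 3) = (z + 3)*(z + 4)*(z^2 - 1) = (z + 1)*(z + 3)*(z + 4)*(z - 1)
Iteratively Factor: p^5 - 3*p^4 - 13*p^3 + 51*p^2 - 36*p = (p - 3)*(p^4 - 13*p^2 + 12*p) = (p - 3)^2*(p^3 + 3*p^2 - 4*p) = p*(p - 3)^2*(p^2 + 3*p - 4) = p*(p - 3)^2*(p - 1)*(p + 4)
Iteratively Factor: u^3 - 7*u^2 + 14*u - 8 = (u - 1)*(u^2 - 6*u + 8) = (u - 4)*(u - 1)*(u - 2)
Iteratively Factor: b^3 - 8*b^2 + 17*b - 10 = (b - 2)*(b^2 - 6*b + 5) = (b - 2)*(b - 1)*(b - 5)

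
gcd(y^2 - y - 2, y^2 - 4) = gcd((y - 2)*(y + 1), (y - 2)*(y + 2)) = y - 2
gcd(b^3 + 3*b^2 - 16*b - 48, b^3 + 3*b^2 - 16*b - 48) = b^3 + 3*b^2 - 16*b - 48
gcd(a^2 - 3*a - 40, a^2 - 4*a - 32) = a - 8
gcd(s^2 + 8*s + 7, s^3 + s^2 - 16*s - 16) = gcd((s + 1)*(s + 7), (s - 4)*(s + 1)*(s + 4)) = s + 1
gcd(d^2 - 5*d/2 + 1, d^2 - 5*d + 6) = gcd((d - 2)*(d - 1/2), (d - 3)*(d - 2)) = d - 2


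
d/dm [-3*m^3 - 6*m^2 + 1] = 3*m*(-3*m - 4)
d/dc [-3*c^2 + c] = 1 - 6*c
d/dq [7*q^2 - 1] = 14*q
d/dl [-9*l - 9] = -9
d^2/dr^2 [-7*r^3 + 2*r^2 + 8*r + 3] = 4 - 42*r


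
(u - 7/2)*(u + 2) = u^2 - 3*u/2 - 7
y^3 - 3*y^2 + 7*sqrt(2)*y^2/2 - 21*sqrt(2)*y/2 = y*(y - 3)*(y + 7*sqrt(2)/2)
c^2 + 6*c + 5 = (c + 1)*(c + 5)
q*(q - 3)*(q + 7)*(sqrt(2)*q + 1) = sqrt(2)*q^4 + q^3 + 4*sqrt(2)*q^3 - 21*sqrt(2)*q^2 + 4*q^2 - 21*q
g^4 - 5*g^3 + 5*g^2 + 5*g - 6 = (g - 3)*(g - 2)*(g - 1)*(g + 1)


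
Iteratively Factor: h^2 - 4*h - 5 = (h + 1)*(h - 5)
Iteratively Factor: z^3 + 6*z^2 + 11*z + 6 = (z + 1)*(z^2 + 5*z + 6) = (z + 1)*(z + 3)*(z + 2)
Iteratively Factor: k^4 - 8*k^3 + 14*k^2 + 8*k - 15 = (k + 1)*(k^3 - 9*k^2 + 23*k - 15) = (k - 3)*(k + 1)*(k^2 - 6*k + 5) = (k - 3)*(k - 1)*(k + 1)*(k - 5)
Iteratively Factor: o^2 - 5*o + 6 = (o - 2)*(o - 3)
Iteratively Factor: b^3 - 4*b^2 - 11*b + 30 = (b - 2)*(b^2 - 2*b - 15) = (b - 5)*(b - 2)*(b + 3)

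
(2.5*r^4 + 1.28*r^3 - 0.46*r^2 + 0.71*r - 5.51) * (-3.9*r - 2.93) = -9.75*r^5 - 12.317*r^4 - 1.9564*r^3 - 1.4212*r^2 + 19.4087*r + 16.1443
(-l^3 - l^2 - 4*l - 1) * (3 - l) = l^4 - 2*l^3 + l^2 - 11*l - 3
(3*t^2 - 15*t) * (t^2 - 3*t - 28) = 3*t^4 - 24*t^3 - 39*t^2 + 420*t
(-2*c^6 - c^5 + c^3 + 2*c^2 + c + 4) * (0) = 0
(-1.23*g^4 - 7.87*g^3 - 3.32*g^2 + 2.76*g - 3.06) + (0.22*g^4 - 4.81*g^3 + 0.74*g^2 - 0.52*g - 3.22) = -1.01*g^4 - 12.68*g^3 - 2.58*g^2 + 2.24*g - 6.28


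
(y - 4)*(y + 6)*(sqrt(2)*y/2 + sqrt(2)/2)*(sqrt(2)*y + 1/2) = y^4 + sqrt(2)*y^3/4 + 3*y^3 - 22*y^2 + 3*sqrt(2)*y^2/4 - 24*y - 11*sqrt(2)*y/2 - 6*sqrt(2)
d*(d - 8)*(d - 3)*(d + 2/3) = d^4 - 31*d^3/3 + 50*d^2/3 + 16*d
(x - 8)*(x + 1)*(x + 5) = x^3 - 2*x^2 - 43*x - 40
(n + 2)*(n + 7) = n^2 + 9*n + 14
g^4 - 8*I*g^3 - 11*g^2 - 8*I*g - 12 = (g - 6*I)*(g - 2*I)*(g - I)*(g + I)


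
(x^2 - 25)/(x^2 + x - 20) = (x - 5)/(x - 4)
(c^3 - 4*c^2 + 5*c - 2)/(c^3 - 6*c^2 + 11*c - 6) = (c - 1)/(c - 3)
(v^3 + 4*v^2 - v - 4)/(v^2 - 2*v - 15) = (-v^3 - 4*v^2 + v + 4)/(-v^2 + 2*v + 15)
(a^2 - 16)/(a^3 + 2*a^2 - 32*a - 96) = (a - 4)/(a^2 - 2*a - 24)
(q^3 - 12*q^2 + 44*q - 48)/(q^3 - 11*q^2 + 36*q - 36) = (q - 4)/(q - 3)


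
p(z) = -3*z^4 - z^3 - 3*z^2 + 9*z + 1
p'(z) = -12*z^3 - 3*z^2 - 6*z + 9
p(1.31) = -3.44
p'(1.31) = -30.99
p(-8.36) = -14353.30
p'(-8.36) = 6860.82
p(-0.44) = -3.57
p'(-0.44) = 12.08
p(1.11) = 1.37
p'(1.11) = -17.77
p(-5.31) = -2366.72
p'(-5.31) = 1752.93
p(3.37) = -427.95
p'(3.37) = -504.56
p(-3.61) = -533.05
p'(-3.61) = 556.11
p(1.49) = -10.34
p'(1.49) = -46.30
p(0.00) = 1.00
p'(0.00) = 9.00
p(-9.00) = -19277.00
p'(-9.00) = 8568.00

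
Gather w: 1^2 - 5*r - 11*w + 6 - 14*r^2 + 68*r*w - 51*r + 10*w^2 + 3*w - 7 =-14*r^2 - 56*r + 10*w^2 + w*(68*r - 8)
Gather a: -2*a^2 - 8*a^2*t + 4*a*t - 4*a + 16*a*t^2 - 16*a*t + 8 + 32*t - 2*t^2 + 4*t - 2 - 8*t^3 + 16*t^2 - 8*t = a^2*(-8*t - 2) + a*(16*t^2 - 12*t - 4) - 8*t^3 + 14*t^2 + 28*t + 6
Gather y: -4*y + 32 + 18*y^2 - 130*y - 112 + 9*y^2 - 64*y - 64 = 27*y^2 - 198*y - 144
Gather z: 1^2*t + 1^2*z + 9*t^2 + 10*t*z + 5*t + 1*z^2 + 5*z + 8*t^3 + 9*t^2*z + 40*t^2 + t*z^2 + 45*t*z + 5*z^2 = 8*t^3 + 49*t^2 + 6*t + z^2*(t + 6) + z*(9*t^2 + 55*t + 6)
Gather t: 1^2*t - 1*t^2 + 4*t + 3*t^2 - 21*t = 2*t^2 - 16*t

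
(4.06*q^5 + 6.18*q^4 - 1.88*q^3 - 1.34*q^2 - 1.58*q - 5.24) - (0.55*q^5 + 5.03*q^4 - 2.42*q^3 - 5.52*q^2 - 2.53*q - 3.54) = 3.51*q^5 + 1.15*q^4 + 0.54*q^3 + 4.18*q^2 + 0.95*q - 1.7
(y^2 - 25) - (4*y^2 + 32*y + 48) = -3*y^2 - 32*y - 73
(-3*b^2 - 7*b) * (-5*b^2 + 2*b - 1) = 15*b^4 + 29*b^3 - 11*b^2 + 7*b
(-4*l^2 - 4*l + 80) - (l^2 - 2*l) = -5*l^2 - 2*l + 80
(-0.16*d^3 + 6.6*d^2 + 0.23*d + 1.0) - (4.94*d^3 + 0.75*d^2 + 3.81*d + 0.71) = -5.1*d^3 + 5.85*d^2 - 3.58*d + 0.29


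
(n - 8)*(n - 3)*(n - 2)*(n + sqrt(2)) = n^4 - 13*n^3 + sqrt(2)*n^3 - 13*sqrt(2)*n^2 + 46*n^2 - 48*n + 46*sqrt(2)*n - 48*sqrt(2)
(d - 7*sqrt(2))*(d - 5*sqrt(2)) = d^2 - 12*sqrt(2)*d + 70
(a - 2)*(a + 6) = a^2 + 4*a - 12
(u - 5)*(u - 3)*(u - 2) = u^3 - 10*u^2 + 31*u - 30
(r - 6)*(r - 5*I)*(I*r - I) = I*r^3 + 5*r^2 - 7*I*r^2 - 35*r + 6*I*r + 30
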